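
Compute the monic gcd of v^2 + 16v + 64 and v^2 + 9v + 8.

v + 8

Repeated division with remainder:
  v^2 + 16v + 64 = (v^2 + 9v + 8) + (7v + 56)
  v^2 + 9v + 8 = ((1/7)v + 1/7)(7v + 56) + (0)
Last nonzero remainder: 7v + 56. Dividing through by 7 gives the monic gcd v + 8.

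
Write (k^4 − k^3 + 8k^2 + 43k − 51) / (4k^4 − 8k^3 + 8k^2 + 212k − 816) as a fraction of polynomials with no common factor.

(k^2 + 2k − 3)/(4k^2 + 4k − 48)

Repeated division with remainder:
  k^4 − k^3 + 8k^2 + 43k − 51 = (1/4)(4k^4 − 8k^3 + 8k^2 + 212k − 816) + (k^3 + 6k^2 − 10k + 153)
  4k^4 − 8k^3 + 8k^2 + 212k − 816 = (4k − 32)(k^3 + 6k^2 − 10k + 153) + (240k^2 − 720k + 4080)
  k^3 + 6k^2 − 10k + 153 = ((1/240)k + 3/80)(240k^2 − 720k + 4080) + (0)
Last nonzero remainder: 240k^2 − 720k + 4080. Dividing through by 240 gives the monic gcd k^2 − 3k + 17.
Cancel k^2 − 3k + 17 from numerator and denominator to get the reduced form.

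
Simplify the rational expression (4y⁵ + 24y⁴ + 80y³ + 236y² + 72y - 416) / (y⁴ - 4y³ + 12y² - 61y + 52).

(4y² + 24y + 32)/(y - 4)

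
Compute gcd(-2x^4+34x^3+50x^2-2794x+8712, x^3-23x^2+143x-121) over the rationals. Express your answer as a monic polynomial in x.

x^2-22x+121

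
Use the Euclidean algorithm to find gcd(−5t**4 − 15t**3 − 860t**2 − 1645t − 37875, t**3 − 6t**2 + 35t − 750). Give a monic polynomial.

t**2 + 4t + 75

By polynomial division,
  −5t**4 − 15t**3 − 860t**2 − 1645t − 37875 = (−5t − 45)(t**3 − 6t**2 + 35t − 750) + (−955t**2 − 3820t − 71625)
  t**3 − 6t**2 + 35t − 750 = (−(1/955)t + 2/191)(−955t**2 − 3820t − 71625) + (0)
Last nonzero remainder: −955t**2 − 3820t − 71625. Dividing through by −955 gives the monic gcd t**2 + 4t + 75.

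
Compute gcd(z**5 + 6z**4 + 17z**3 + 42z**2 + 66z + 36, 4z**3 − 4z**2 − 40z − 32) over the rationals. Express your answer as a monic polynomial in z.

Euclidean algorithm in ℚ[z]:
  z**5 + 6z**4 + 17z**3 + 42z**2 + 66z + 36 = ((1/4)z**2 + (7/4)z + 17/2)(4z**3 − 4z**2 − 40z − 32) + (154z**2 + 462z + 308)
  4z**3 − 4z**2 − 40z − 32 = ((2/77)z − 8/77)(154z**2 + 462z + 308) + (0)
Last nonzero remainder: 154z**2 + 462z + 308. Dividing through by 154 gives the monic gcd z**2 + 3z + 2.

z**2 + 3z + 2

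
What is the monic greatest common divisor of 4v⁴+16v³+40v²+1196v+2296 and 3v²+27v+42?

v²+9v+14

Apply the Euclidean algorithm:
  4v⁴+16v³+40v²+1196v+2296 = ((4/3)v²-(20/3)v+164/3)(3v²+27v+42) + (0)
Last nonzero remainder: 3v²+27v+42. Dividing through by 3 gives the monic gcd v²+9v+14.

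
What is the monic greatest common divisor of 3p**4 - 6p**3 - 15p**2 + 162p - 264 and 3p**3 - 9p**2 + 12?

p - 2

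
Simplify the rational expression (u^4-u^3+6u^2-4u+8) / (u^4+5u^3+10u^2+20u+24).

Repeated division with remainder:
  u^4-u^3+6u^2-4u+8 = (u^4+5u^3+10u^2+20u+24) + (-6u^3-4u^2-24u-16)
  u^4+5u^3+10u^2+20u+24 = (-(1/6)u-13/18)(-6u^3-4u^2-24u-16) + ((28/9)u^2+112/9)
  -6u^3-4u^2-24u-16 = (-(27/14)u-9/7)((28/9)u^2+112/9) + (0)
Last nonzero remainder: (28/9)u^2+112/9. Dividing through by 28/9 gives the monic gcd u^2+4.
Cancel u^2+4 from numerator and denominator to get the reduced form.

(u^2-u+2)/(u^2+5u+6)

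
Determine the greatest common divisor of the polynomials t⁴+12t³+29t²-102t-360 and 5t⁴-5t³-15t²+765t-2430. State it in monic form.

Euclidean algorithm in ℚ[t]:
  t⁴+12t³+29t²-102t-360 = (1/5)(5t⁴-5t³-15t²+765t-2430) + (13t³+32t²-255t+126)
  5t⁴-5t³-15t²+765t-2430 = ((5/13)t-225/169)(13t³+32t²-255t+126) + ((21240/169)t²+(63720/169)t-382320/169)
  13t³+32t²-255t+126 = ((2197/21240)t-1183/21240)((21240/169)t²+(63720/169)t-382320/169) + (0)
Last nonzero remainder: (21240/169)t²+(63720/169)t-382320/169. Dividing through by 21240/169 gives the monic gcd t²+3t-18.

t²+3t-18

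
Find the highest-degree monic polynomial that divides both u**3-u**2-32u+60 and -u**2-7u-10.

1

Apply the Euclidean algorithm:
  u**3-u**2-32u+60 = (-u+8)(-u**2-7u-10) + (14u+140)
  -u**2-7u-10 = (-(1/14)u+3/14)(14u+140) + (-40)
  14u+140 = (-(7/20)u-7/2)(-40) + (0)
The last nonzero remainder is the constant -40, so the polynomials are coprime and gcd = 1.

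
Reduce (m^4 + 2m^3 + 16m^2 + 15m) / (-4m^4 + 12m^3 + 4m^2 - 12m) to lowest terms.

Repeated division with remainder:
  m^4 + 2m^3 + 16m^2 + 15m = (-1/4)(-4m^4 + 12m^3 + 4m^2 - 12m) + (5m^3 + 17m^2 + 12m)
  -4m^4 + 12m^3 + 4m^2 - 12m = (-(4/5)m + 128/25)(5m^3 + 17m^2 + 12m) + (-(1836/25)m^2 - (1836/25)m)
  5m^3 + 17m^2 + 12m = (-(125/1836)m - 25/153)(-(1836/25)m^2 - (1836/25)m) + (0)
Last nonzero remainder: -(1836/25)m^2 - (1836/25)m. Dividing through by -1836/25 gives the monic gcd m^2 + m.
Cancel m^2 + m from numerator and denominator to get the reduced form.

(-m^2 - m - 15)/(4m^2 - 16m + 12)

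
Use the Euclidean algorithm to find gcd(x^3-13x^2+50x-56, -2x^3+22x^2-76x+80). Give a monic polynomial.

x^2-6x+8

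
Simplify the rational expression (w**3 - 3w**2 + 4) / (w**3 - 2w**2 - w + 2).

(w - 2)/(w - 1)

By polynomial division,
  w**3 - 3w**2 + 4 = (w**3 - 2w**2 - w + 2) + (-w**2 + w + 2)
  w**3 - 2w**2 - w + 2 = (-w + 1)(-w**2 + w + 2) + (0)
Last nonzero remainder: -w**2 + w + 2. Dividing through by -1 gives the monic gcd w**2 - w - 2.
Cancel w**2 - w - 2 from numerator and denominator to get the reduced form.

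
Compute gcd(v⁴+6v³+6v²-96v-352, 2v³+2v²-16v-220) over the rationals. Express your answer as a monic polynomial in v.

v²+6v+22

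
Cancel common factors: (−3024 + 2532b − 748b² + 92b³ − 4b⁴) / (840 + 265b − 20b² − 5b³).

Euclidean algorithm in ℚ[b]:
  −4b⁴ + 92b³ − 748b² + 2532b − 3024 = ((4/5)b − 108/5)(−5b³ − 20b² + 265b + 840) + (−1392b² + 7584b + 15120)
  −5b³ − 20b² + 265b + 840 = ((5/1392)b + 685/20184)(−1392b² + 7584b + 15120) + (−(39270/841)b + 274890/841)
  −1392b² + 7584b + 15120 = ((195112/6545)b + 60552/1309)(−(39270/841)b + 274890/841) + (0)
Last nonzero remainder: −(39270/841)b + 274890/841. Dividing through by −39270/841 gives the monic gcd b − 7.
Cancel b − 7 from numerator and denominator to get the reduced form.

(−432 + 300b − 64b² + 4b³)/(120 + 55b + 5b²)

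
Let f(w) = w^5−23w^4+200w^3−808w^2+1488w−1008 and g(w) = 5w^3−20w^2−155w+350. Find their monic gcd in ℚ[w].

Euclidean algorithm in ℚ[w]:
  w^5−23w^4+200w^3−808w^2+1488w−1008 = ((1/5)w^2−(19/5)w+31)(5w^3−20w^2−155w+350) + (−847w^2+7623w−11858)
  5w^3−20w^2−155w+350 = (−(5/847)w−25/847)(−847w^2+7623w−11858) + (0)
Last nonzero remainder: −847w^2+7623w−11858. Dividing through by −847 gives the monic gcd w^2−9w+14.

w^2−9w+14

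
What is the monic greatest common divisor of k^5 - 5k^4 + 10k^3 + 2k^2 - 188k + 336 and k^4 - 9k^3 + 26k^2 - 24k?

k^2 - 6k + 8

Repeated division with remainder:
  k^5 - 5k^4 + 10k^3 + 2k^2 - 188k + 336 = (k + 4)(k^4 - 9k^3 + 26k^2 - 24k) + (20k^3 - 78k^2 - 92k + 336)
  k^4 - 9k^3 + 26k^2 - 24k = ((1/20)k - 51/200)(20k^3 - 78k^2 - 92k + 336) + ((1071/100)k^2 - (3213/50)k + 2142/25)
  20k^3 - 78k^2 - 92k + 336 = ((2000/1071)k + 200/51)((1071/100)k^2 - (3213/50)k + 2142/25) + (0)
Last nonzero remainder: (1071/100)k^2 - (3213/50)k + 2142/25. Dividing through by 1071/100 gives the monic gcd k^2 - 6k + 8.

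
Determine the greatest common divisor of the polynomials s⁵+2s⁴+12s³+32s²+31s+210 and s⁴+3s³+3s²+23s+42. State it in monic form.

Repeated division with remainder:
  s⁵+2s⁴+12s³+32s²+31s+210 = (s−1)(s⁴+3s³+3s²+23s+42) + (12s³+12s²+12s+252)
  s⁴+3s³+3s²+23s+42 = ((1/12)s+1/6)(12s³+12s²+12s+252) + (0)
Last nonzero remainder: 12s³+12s²+12s+252. Dividing through by 12 gives the monic gcd s³+s²+s+21.

s³+s²+s+21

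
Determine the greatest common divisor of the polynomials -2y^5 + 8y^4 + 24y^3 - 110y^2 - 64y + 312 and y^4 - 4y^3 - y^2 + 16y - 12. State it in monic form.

y^2 - 4

Euclidean algorithm in ℚ[y]:
  -2y^5 + 8y^4 + 24y^3 - 110y^2 - 64y + 312 = (-2y)(y^4 - 4y^3 - y^2 + 16y - 12) + (22y^3 - 78y^2 - 88y + 312)
  y^4 - 4y^3 - y^2 + 16y - 12 = ((1/22)y - 5/242)(22y^3 - 78y^2 - 88y + 312) + ((168/121)y^2 - 672/121)
  22y^3 - 78y^2 - 88y + 312 = ((1331/84)y - 1573/28)((168/121)y^2 - 672/121) + (0)
Last nonzero remainder: (168/121)y^2 - 672/121. Dividing through by 168/121 gives the monic gcd y^2 - 4.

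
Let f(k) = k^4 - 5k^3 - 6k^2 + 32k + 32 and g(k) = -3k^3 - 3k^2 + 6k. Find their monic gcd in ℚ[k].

k + 2

Euclidean algorithm in ℚ[k]:
  k^4 - 5k^3 - 6k^2 + 32k + 32 = (-(1/3)k + 2)(-3k^3 - 3k^2 + 6k) + (2k^2 + 20k + 32)
  -3k^3 - 3k^2 + 6k = (-(3/2)k + 27/2)(2k^2 + 20k + 32) + (-216k - 432)
  2k^2 + 20k + 32 = (-(1/108)k - 2/27)(-216k - 432) + (0)
Last nonzero remainder: -216k - 432. Dividing through by -216 gives the monic gcd k + 2.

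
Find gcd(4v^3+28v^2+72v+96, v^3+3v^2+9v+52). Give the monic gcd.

v+4

Euclidean algorithm in ℚ[v]:
  4v^3+28v^2+72v+96 = (4)(v^3+3v^2+9v+52) + (16v^2+36v-112)
  v^3+3v^2+9v+52 = ((1/16)v+3/64)(16v^2+36v-112) + ((229/16)v+229/4)
  16v^2+36v-112 = ((256/229)v-448/229)((229/16)v+229/4) + (0)
Last nonzero remainder: (229/16)v+229/4. Dividing through by 229/16 gives the monic gcd v+4.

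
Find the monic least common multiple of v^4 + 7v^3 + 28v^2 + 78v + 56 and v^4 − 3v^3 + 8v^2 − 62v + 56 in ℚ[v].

v^6 + 2v^5 − 3v^4 − 34v^3 − 222v^2 + 32v + 224

Euclidean algorithm in ℚ[v]:
  v^4 + 7v^3 + 28v^2 + 78v + 56 = (v^4 − 3v^3 + 8v^2 − 62v + 56) + (10v^3 + 20v^2 + 140v)
  v^4 − 3v^3 + 8v^2 − 62v + 56 = ((1/10)v − 1/2)(10v^3 + 20v^2 + 140v) + (4v^2 + 8v + 56)
  10v^3 + 20v^2 + 140v = ((5/2)v)(4v^2 + 8v + 56) + (0)
Last nonzero remainder: 4v^2 + 8v + 56. Dividing through by 4 gives the monic gcd v^2 + 2v + 14.
Then lcm(f, g) = f·g / gcd(f, g); expanding and making the result monic gives the answer.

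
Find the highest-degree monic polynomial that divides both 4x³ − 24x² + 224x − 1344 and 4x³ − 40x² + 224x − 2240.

Euclidean algorithm in ℚ[x]:
  4x³ − 24x² + 224x − 1344 = (4x³ − 40x² + 224x − 2240) + (16x² + 896)
  4x³ − 40x² + 224x − 2240 = ((1/4)x − 5/2)(16x² + 896) + (0)
Last nonzero remainder: 16x² + 896. Dividing through by 16 gives the monic gcd x² + 56.

x² + 56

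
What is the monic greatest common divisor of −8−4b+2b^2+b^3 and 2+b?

By polynomial division,
  b^3+2b^2−4b−8 = (b^2−4)(b+2) + (0)
The last nonzero remainder b+2 is already monic.

2+b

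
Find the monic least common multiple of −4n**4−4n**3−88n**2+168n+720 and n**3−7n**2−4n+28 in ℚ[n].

n**6−8n**5+27n**4−226n**3+506n**2+1032n−2520

Repeated division with remainder:
  −4n**4−4n**3−88n**2+168n+720 = (−4n−32)(n**3−7n**2−4n+28) + (−328n**2+152n+1616)
  n**3−7n**2−4n+28 = (−(1/328)n+67/3362)(−328n**2+152n+1616) + (−(3534/1681)n−7068/1681)
  −328n**2+152n+1616 = ((275684/1767)n−679124/1767)(−(3534/1681)n−7068/1681) + (0)
Last nonzero remainder: −(3534/1681)n−7068/1681. Dividing through by −3534/1681 gives the monic gcd n+2.
Then lcm(f, g) = f·g / gcd(f, g); expanding and making the result monic gives the answer.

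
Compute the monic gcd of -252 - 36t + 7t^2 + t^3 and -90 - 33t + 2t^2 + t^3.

-6 + t

Euclidean algorithm in ℚ[t]:
  t^3 + 7t^2 - 36t - 252 = (t^3 + 2t^2 - 33t - 90) + (5t^2 - 3t - 162)
  t^3 + 2t^2 - 33t - 90 = ((1/5)t + 13/25)(5t^2 - 3t - 162) + ((24/25)t - 144/25)
  5t^2 - 3t - 162 = ((125/24)t + 225/8)((24/25)t - 144/25) + (0)
Last nonzero remainder: (24/25)t - 144/25. Dividing through by 24/25 gives the monic gcd t - 6.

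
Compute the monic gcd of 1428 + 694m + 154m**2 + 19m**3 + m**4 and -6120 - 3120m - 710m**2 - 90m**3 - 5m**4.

204 + 70m + 12m**2 + m**3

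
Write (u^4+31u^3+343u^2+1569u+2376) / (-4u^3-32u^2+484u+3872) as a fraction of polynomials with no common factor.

Euclidean algorithm in ℚ[u]:
  u^4+31u^3+343u^2+1569u+2376 = (-(1/4)u-23/4)(-4u^3-32u^2+484u+3872) + (280u^2+5320u+24640)
  -4u^3-32u^2+484u+3872 = (-(1/70)u+11/70)(280u^2+5320u+24640) + (0)
Last nonzero remainder: 280u^2+5320u+24640. Dividing through by 280 gives the monic gcd u^2+19u+88.
Cancel u^2+19u+88 from numerator and denominator to get the reduced form.

(-u^2-12u-27)/(4u-44)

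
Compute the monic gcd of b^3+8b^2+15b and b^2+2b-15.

b+5

Apply the Euclidean algorithm:
  b^3+8b^2+15b = (b+6)(b^2+2b-15) + (18b+90)
  b^2+2b-15 = ((1/18)b-1/6)(18b+90) + (0)
Last nonzero remainder: 18b+90. Dividing through by 18 gives the monic gcd b+5.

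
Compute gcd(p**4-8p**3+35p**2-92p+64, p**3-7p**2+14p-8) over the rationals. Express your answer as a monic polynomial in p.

p**2-5p+4

Euclidean algorithm in ℚ[p]:
  p**4-8p**3+35p**2-92p+64 = (p-1)(p**3-7p**2+14p-8) + (14p**2-70p+56)
  p**3-7p**2+14p-8 = ((1/14)p-1/7)(14p**2-70p+56) + (0)
Last nonzero remainder: 14p**2-70p+56. Dividing through by 14 gives the monic gcd p**2-5p+4.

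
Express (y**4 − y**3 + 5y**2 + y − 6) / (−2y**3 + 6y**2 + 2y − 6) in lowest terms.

Apply the Euclidean algorithm:
  y**4 − y**3 + 5y**2 + y − 6 = (−(1/2)y − 1)(−2y**3 + 6y**2 + 2y − 6) + (12y**2 − 12)
  −2y**3 + 6y**2 + 2y − 6 = (−(1/6)y + 1/2)(12y**2 − 12) + (0)
Last nonzero remainder: 12y**2 − 12. Dividing through by 12 gives the monic gcd y**2 − 1.
Cancel y**2 − 1 from numerator and denominator to get the reduced form.

(−y**2 + y − 6)/(2y − 6)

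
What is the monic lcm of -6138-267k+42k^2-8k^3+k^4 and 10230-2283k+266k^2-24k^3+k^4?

61380-3468k-687k^2+122k^3-18k^4+k^5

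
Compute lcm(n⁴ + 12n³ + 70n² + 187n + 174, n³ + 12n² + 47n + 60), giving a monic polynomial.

n⁶ + 21n⁵ + 198n⁴ + 1057n³ + 3257n² + 5306n + 3480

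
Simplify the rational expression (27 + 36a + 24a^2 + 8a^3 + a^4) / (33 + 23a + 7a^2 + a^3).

By polynomial division,
  a^4 + 8a^3 + 24a^2 + 36a + 27 = (a + 1)(a^3 + 7a^2 + 23a + 33) + (−6a^2 − 20a − 6)
  a^3 + 7a^2 + 23a + 33 = (−(1/6)a − 11/18)(−6a^2 − 20a − 6) + ((88/9)a + 88/3)
  −6a^2 − 20a − 6 = (−(27/44)a − 9/44)((88/9)a + 88/3) + (0)
Last nonzero remainder: (88/9)a + 88/3. Dividing through by 88/9 gives the monic gcd a + 3.
Cancel a + 3 from numerator and denominator to get the reduced form.

(9 + 9a + 5a^2 + a^3)/(11 + 4a + a^2)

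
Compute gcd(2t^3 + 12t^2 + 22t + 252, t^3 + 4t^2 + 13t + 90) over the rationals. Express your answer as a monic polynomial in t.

t^2 - t + 18

Repeated division with remainder:
  2t^3 + 12t^2 + 22t + 252 = (2)(t^3 + 4t^2 + 13t + 90) + (4t^2 - 4t + 72)
  t^3 + 4t^2 + 13t + 90 = ((1/4)t + 5/4)(4t^2 - 4t + 72) + (0)
Last nonzero remainder: 4t^2 - 4t + 72. Dividing through by 4 gives the monic gcd t^2 - t + 18.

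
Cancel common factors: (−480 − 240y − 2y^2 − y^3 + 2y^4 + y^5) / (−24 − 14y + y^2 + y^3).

(60 + 15y + 4y^2 + y^3)/(3 + y)

By polynomial division,
  y^5 + 2y^4 − y^3 − 2y^2 − 240y − 480 = (y^2 + y + 12)(y^3 + y^2 − 14y − 24) + (24y^2 − 48y − 192)
  y^3 + y^2 − 14y − 24 = ((1/24)y + 1/8)(24y^2 − 48y − 192) + (0)
Last nonzero remainder: 24y^2 − 48y − 192. Dividing through by 24 gives the monic gcd y^2 − 2y − 8.
Cancel y^2 − 2y − 8 from numerator and denominator to get the reduced form.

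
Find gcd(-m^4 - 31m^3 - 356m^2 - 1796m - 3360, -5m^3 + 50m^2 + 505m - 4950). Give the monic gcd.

m + 10

By polynomial division,
  -m^4 - 31m^3 - 356m^2 - 1796m - 3360 = ((1/5)m + 41/5)(-5m^3 + 50m^2 + 505m - 4950) + (-867m^2 - 4947m + 37230)
  -5m^3 + 50m^2 + 505m - 4950 = ((5/867)m - 445/4913)(-867m^2 - 4947m + 37230) + (-(45600/289)m - 456000/289)
  -867m^2 - 4947m + 37230 = ((83521/15200)m - 358649/15200)(-(45600/289)m - 456000/289) + (0)
Last nonzero remainder: -(45600/289)m - 456000/289. Dividing through by -45600/289 gives the monic gcd m + 10.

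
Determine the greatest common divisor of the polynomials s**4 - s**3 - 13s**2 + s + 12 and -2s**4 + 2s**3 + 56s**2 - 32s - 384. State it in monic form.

s**2 - s - 12

By polynomial division,
  s**4 - s**3 - 13s**2 + s + 12 = (-1/2)(-2s**4 + 2s**3 + 56s**2 - 32s - 384) + (15s**2 - 15s - 180)
  -2s**4 + 2s**3 + 56s**2 - 32s - 384 = (-(2/15)s**2 + 32/15)(15s**2 - 15s - 180) + (0)
Last nonzero remainder: 15s**2 - 15s - 180. Dividing through by 15 gives the monic gcd s**2 - s - 12.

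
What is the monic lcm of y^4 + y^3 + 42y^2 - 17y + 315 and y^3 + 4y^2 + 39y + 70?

Repeated division with remainder:
  y^4 + y^3 + 42y^2 - 17y + 315 = (y - 3)(y^3 + 4y^2 + 39y + 70) + (15y^2 + 30y + 525)
  y^3 + 4y^2 + 39y + 70 = ((1/15)y + 2/15)(15y^2 + 30y + 525) + (0)
Last nonzero remainder: 15y^2 + 30y + 525. Dividing through by 15 gives the monic gcd y^2 + 2y + 35.
Then lcm(f, g) = f·g / gcd(f, g); expanding and making the result monic gives the answer.

y^5 + 3y^4 + 44y^3 + 67y^2 + 281y + 630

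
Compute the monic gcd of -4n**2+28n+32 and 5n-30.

1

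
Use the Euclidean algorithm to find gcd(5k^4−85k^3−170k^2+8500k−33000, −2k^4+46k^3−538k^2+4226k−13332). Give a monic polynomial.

k^2−17k+66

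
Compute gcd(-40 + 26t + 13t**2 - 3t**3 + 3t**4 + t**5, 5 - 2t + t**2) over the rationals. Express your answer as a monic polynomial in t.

Euclidean algorithm in ℚ[t]:
  t**5 + 3t**4 - 3t**3 + 13t**2 + 26t - 40 = (t**3 + 5t**2 + 2t - 8)(t**2 - 2t + 5) + (0)
The last nonzero remainder t**2 - 2t + 5 is already monic.

5 - 2t + t**2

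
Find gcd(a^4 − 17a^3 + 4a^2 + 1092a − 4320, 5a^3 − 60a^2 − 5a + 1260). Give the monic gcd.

By polynomial division,
  a^4 − 17a^3 + 4a^2 + 1092a − 4320 = ((1/5)a − 1)(5a^3 − 60a^2 − 5a + 1260) + (−55a^2 + 835a − 3060)
  5a^3 − 60a^2 − 5a + 1260 = (−(1/11)a − 35/121)(−55a^2 + 835a − 3060) + (−(5040/121)a + 45360/121)
  −55a^2 + 835a − 3060 = ((1331/1008)a − 2057/252)(−(5040/121)a + 45360/121) + (0)
Last nonzero remainder: −(5040/121)a + 45360/121. Dividing through by −5040/121 gives the monic gcd a − 9.

a − 9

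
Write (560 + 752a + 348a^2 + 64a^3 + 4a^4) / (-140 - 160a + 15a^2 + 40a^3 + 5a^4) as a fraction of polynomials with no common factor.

(40 + 28a + 4a^2)/(-10 - 5a + 5a^2)

Repeated division with remainder:
  4a^4 + 64a^3 + 348a^2 + 752a + 560 = (4/5)(5a^4 + 40a^3 + 15a^2 - 160a - 140) + (32a^3 + 336a^2 + 880a + 672)
  5a^4 + 40a^3 + 15a^2 - 160a - 140 = ((5/32)a - 25/64)(32a^3 + 336a^2 + 880a + 672) + ((35/4)a^2 + (315/4)a + 245/2)
  32a^3 + 336a^2 + 880a + 672 = ((128/35)a + 192/35)((35/4)a^2 + (315/4)a + 245/2) + (0)
Last nonzero remainder: (35/4)a^2 + (315/4)a + 245/2. Dividing through by 35/4 gives the monic gcd a^2 + 9a + 14.
Cancel a^2 + 9a + 14 from numerator and denominator to get the reduced form.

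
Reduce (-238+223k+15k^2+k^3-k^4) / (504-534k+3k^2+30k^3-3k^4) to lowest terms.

(34+7k+k^2)/(-72-6k+3k^2)

Apply the Euclidean algorithm:
  -k^4+k^3+15k^2+223k-238 = (1/3)(-3k^4+30k^3+3k^2-534k+504) + (-9k^3+14k^2+401k-406)
  -3k^4+30k^3+3k^2-534k+504 = ((1/3)k-76/27)(-9k^3+14k^2+401k-406) + (-(2464/27)k^2+(19712/27)k-17248/27)
  -9k^3+14k^2+401k-406 = ((243/2464)k+783/1232)(-(2464/27)k^2+(19712/27)k-17248/27) + (0)
Last nonzero remainder: -(2464/27)k^2+(19712/27)k-17248/27. Dividing through by -2464/27 gives the monic gcd k^2-8k+7.
Cancel k^2-8k+7 from numerator and denominator to get the reduced form.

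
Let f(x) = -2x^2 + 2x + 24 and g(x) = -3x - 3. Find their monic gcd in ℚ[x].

Euclidean algorithm in ℚ[x]:
  -2x^2 + 2x + 24 = ((2/3)x - 4/3)(-3x - 3) + (20)
  -3x - 3 = (-(3/20)x - 3/20)(20) + (0)
The last nonzero remainder is the constant 20, so the polynomials are coprime and gcd = 1.

1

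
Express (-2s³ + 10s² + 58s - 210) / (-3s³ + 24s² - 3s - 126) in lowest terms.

Euclidean algorithm in ℚ[s]:
  -2s³ + 10s² + 58s - 210 = (2/3)(-3s³ + 24s² - 3s - 126) + (-6s² + 60s - 126)
  -3s³ + 24s² - 3s - 126 = ((1/2)s + 1)(-6s² + 60s - 126) + (0)
Last nonzero remainder: -6s² + 60s - 126. Dividing through by -6 gives the monic gcd s² - 10s + 21.
Cancel s² - 10s + 21 from numerator and denominator to get the reduced form.

(2s + 10)/(3s + 6)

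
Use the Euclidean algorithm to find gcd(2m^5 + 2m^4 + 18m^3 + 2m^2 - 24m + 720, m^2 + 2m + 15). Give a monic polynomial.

Euclidean algorithm in ℚ[m]:
  2m^5 + 2m^4 + 18m^3 + 2m^2 - 24m + 720 = (2m^3 - 2m^2 - 8m + 48)(m^2 + 2m + 15) + (0)
The last nonzero remainder m^2 + 2m + 15 is already monic.

m^2 + 2m + 15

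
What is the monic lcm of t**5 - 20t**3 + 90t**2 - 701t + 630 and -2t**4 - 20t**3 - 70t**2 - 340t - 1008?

By polynomial division,
  t**5 - 20t**3 + 90t**2 - 701t + 630 = (-(1/2)t + 5)(-2t**4 - 20t**3 - 70t**2 - 340t - 1008) + (45t**3 + 270t**2 + 495t + 5670)
  -2t**4 - 20t**3 - 70t**2 - 340t - 1008 = (-(2/45)t - 8/45)(45t**3 + 270t**2 + 495t + 5670) + (0)
Last nonzero remainder: 45t**3 + 270t**2 + 495t + 5670. Dividing through by 45 gives the monic gcd t**3 + 6t**2 + 11t + 126.
Then lcm(f, g) = f·g / gcd(f, g); expanding and making the result monic gives the answer.

t**6 + 4t**5 - 20t**4 + 10t**3 - 341t**2 - 2174t + 2520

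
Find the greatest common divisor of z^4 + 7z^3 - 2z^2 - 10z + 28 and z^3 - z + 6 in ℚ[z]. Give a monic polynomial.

z + 2

By polynomial division,
  z^4 + 7z^3 - 2z^2 - 10z + 28 = (z + 7)(z^3 - z + 6) + (-z^2 - 9z - 14)
  z^3 - z + 6 = (-z + 9)(-z^2 - 9z - 14) + (66z + 132)
  -z^2 - 9z - 14 = (-(1/66)z - 7/66)(66z + 132) + (0)
Last nonzero remainder: 66z + 132. Dividing through by 66 gives the monic gcd z + 2.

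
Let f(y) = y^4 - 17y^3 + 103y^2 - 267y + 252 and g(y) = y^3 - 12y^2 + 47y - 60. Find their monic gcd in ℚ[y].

y^2 - 7y + 12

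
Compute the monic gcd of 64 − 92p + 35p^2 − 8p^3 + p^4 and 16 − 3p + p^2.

Apply the Euclidean algorithm:
  p^4 − 8p^3 + 35p^2 − 92p + 64 = (p^2 − 5p + 4)(p^2 − 3p + 16) + (0)
The last nonzero remainder p^2 − 3p + 16 is already monic.

16 − 3p + p^2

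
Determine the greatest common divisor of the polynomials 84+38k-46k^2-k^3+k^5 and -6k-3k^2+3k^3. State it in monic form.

Apply the Euclidean algorithm:
  k^5-k^3-46k^2+38k+84 = ((1/3)k^2+(1/3)k+2/3)(3k^3-3k^2-6k) + (-42k^2+42k+84)
  3k^3-3k^2-6k = (-(1/14)k)(-42k^2+42k+84) + (0)
Last nonzero remainder: -42k^2+42k+84. Dividing through by -42 gives the monic gcd k^2-k-2.

-2-k+k^2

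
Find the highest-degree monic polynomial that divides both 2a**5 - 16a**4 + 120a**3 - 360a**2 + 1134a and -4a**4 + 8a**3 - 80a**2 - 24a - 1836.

By polynomial division,
  2a**5 - 16a**4 + 120a**3 - 360a**2 + 1134a = (-(1/2)a + 3)(-4a**4 + 8a**3 - 80a**2 - 24a - 1836) + (56a**3 - 132a**2 + 288a + 5508)
  -4a**4 + 8a**3 - 80a**2 - 24a - 1836 = (-(1/14)a - 5/196)(56a**3 - 132a**2 + 288a + 5508) + (-(3077/49)a**2 + (18462/49)a - 83079/49)
  56a**3 - 132a**2 + 288a + 5508 = (-(2744/3077)a - 588/181)(-(3077/49)a**2 + (18462/49)a - 83079/49) + (0)
Last nonzero remainder: -(3077/49)a**2 + (18462/49)a - 83079/49. Dividing through by -3077/49 gives the monic gcd a**2 - 6a + 27.

a**2 - 6a + 27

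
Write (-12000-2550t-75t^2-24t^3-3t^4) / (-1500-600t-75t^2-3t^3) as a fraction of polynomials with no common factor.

Apply the Euclidean algorithm:
  -3t^4-24t^3-75t^2-2550t-12000 = (t-17)(-3t^3-75t^2-600t-1500) + (-750t^2-11250t-37500)
  -3t^3-75t^2-600t-1500 = ((1/250)t+1/25)(-750t^2-11250t-37500) + (0)
Last nonzero remainder: -750t^2-11250t-37500. Dividing through by -750 gives the monic gcd t^2+15t+50.
Cancel t^2+15t+50 from numerator and denominator to get the reduced form.

(80-7t+t^2)/(10+t)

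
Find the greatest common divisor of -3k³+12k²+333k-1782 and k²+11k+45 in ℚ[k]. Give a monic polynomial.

Euclidean algorithm in ℚ[k]:
  -3k³+12k²+333k-1782 = (-3k+45)(k²+11k+45) + (-27k-3807)
  k²+11k+45 = (-(1/27)k+130/27)(-27k-3807) + (18375)
  -27k-3807 = (-(9/6125)k-1269/6125)(18375) + (0)
The last nonzero remainder is the constant 18375, so the polynomials are coprime and gcd = 1.

1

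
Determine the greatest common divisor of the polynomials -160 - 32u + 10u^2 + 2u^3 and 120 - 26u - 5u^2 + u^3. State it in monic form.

Apply the Euclidean algorithm:
  2u^3 + 10u^2 - 32u - 160 = (2)(u^3 - 5u^2 - 26u + 120) + (20u^2 + 20u - 400)
  u^3 - 5u^2 - 26u + 120 = ((1/20)u - 3/10)(20u^2 + 20u - 400) + (0)
Last nonzero remainder: 20u^2 + 20u - 400. Dividing through by 20 gives the monic gcd u^2 + u - 20.

-20 + u + u^2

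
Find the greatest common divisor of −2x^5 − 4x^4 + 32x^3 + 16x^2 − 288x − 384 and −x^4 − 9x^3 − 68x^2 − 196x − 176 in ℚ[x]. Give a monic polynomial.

Euclidean algorithm in ℚ[x]:
  −2x^5 − 4x^4 + 32x^3 + 16x^2 − 288x − 384 = (2x − 14)(−x^4 − 9x^3 − 68x^2 − 196x − 176) + (42x^3 − 544x^2 − 2680x − 2848)
  −x^4 − 9x^3 − 68x^2 − 196x − 176 = (−(1/42)x − 461/882)(42x^3 − 544x^2 − 2680x − 2848) + (−(183520/441)x^2 − (734080/441)x − 734080/441)
  42x^3 − 544x^2 − 2680x − 2848 = (−(9261/91760)x + 39249/22940)(−(183520/441)x^2 − (734080/441)x − 734080/441) + (0)
Last nonzero remainder: −(183520/441)x^2 − (734080/441)x − 734080/441. Dividing through by −183520/441 gives the monic gcd x^2 + 4x + 4.

x^2 + 4x + 4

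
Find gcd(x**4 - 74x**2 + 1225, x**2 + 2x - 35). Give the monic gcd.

x**2 + 2x - 35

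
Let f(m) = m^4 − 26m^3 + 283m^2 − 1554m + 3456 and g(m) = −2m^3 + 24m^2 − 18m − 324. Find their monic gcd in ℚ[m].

By polynomial division,
  m^4 − 26m^3 + 283m^2 − 1554m + 3456 = (−(1/2)m + 7)(−2m^3 + 24m^2 − 18m − 324) + (106m^2 − 1590m + 5724)
  −2m^3 + 24m^2 − 18m − 324 = (−(1/53)m − 3/53)(106m^2 − 1590m + 5724) + (0)
Last nonzero remainder: 106m^2 − 1590m + 5724. Dividing through by 106 gives the monic gcd m^2 − 15m + 54.

m^2 − 15m + 54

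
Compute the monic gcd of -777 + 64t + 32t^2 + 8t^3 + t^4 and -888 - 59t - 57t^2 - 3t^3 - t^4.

37 + 4t + t^2

By polynomial division,
  t^4 + 8t^3 + 32t^2 + 64t - 777 = (-1)(-t^4 - 3t^3 - 57t^2 - 59t - 888) + (5t^3 - 25t^2 + 5t - 1665)
  -t^4 - 3t^3 - 57t^2 - 59t - 888 = (-(1/5)t - 8/5)(5t^3 - 25t^2 + 5t - 1665) + (-96t^2 - 384t - 3552)
  5t^3 - 25t^2 + 5t - 1665 = (-(5/96)t + 15/32)(-96t^2 - 384t - 3552) + (0)
Last nonzero remainder: -96t^2 - 384t - 3552. Dividing through by -96 gives the monic gcd t^2 + 4t + 37.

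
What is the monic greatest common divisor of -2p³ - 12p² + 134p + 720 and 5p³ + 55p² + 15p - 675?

By polynomial division,
  -2p³ - 12p² + 134p + 720 = (-2/5)(5p³ + 55p² + 15p - 675) + (10p² + 140p + 450)
  5p³ + 55p² + 15p - 675 = ((1/2)p - 3/2)(10p² + 140p + 450) + (0)
Last nonzero remainder: 10p² + 140p + 450. Dividing through by 10 gives the monic gcd p² + 14p + 45.

p² + 14p + 45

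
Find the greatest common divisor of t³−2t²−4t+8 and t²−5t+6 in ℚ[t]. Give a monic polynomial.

Euclidean algorithm in ℚ[t]:
  t³−2t²−4t+8 = (t+3)(t²−5t+6) + (5t−10)
  t²−5t+6 = ((1/5)t−3/5)(5t−10) + (0)
Last nonzero remainder: 5t−10. Dividing through by 5 gives the monic gcd t−2.

t−2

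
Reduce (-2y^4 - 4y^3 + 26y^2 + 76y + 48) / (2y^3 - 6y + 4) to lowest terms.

Apply the Euclidean algorithm:
  -2y^4 - 4y^3 + 26y^2 + 76y + 48 = (-y - 2)(2y^3 - 6y + 4) + (20y^2 + 68y + 56)
  2y^3 - 6y + 4 = ((1/10)y - 17/50)(20y^2 + 68y + 56) + ((288/25)y + 576/25)
  20y^2 + 68y + 56 = ((125/72)y + 175/72)((288/25)y + 576/25) + (0)
Last nonzero remainder: (288/25)y + 576/25. Dividing through by 288/25 gives the monic gcd y + 2.
Cancel y + 2 from numerator and denominator to get the reduced form.

(-y^3 + 13y + 12)/(y^2 - 2y + 1)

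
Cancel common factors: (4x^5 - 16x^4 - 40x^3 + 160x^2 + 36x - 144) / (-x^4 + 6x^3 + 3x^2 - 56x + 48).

Apply the Euclidean algorithm:
  4x^5 - 16x^4 - 40x^3 + 160x^2 + 36x - 144 = (-4x - 8)(-x^4 + 6x^3 + 3x^2 - 56x + 48) + (20x^3 - 40x^2 - 220x + 240)
  -x^4 + 6x^3 + 3x^2 - 56x + 48 = (-(1/20)x + 1/5)(20x^3 - 40x^2 - 220x + 240) + (0)
Last nonzero remainder: 20x^3 - 40x^2 - 220x + 240. Dividing through by 20 gives the monic gcd x^3 - 2x^2 - 11x + 12.
Cancel x^3 - 2x^2 - 11x + 12 from numerator and denominator to get the reduced form.

(-4x^2 + 8x + 12)/(x - 4)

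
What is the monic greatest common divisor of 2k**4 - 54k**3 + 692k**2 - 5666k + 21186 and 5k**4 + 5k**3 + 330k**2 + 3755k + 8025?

Repeated division with remainder:
  2k**4 - 54k**3 + 692k**2 - 5666k + 21186 = (2/5)(5k**4 + 5k**3 + 330k**2 + 3755k + 8025) + (-56k**3 + 560k**2 - 7168k + 17976)
  5k**4 + 5k**3 + 330k**2 + 3755k + 8025 = (-(5/56)k - 55/56)(-56k**3 + 560k**2 - 7168k + 17976) + (240k**2 - 1680k + 25680)
  -56k**3 + 560k**2 - 7168k + 17976 = (-(7/30)k + 7/10)(240k**2 - 1680k + 25680) + (0)
Last nonzero remainder: 240k**2 - 1680k + 25680. Dividing through by 240 gives the monic gcd k**2 - 7k + 107.

k**2 - 7k + 107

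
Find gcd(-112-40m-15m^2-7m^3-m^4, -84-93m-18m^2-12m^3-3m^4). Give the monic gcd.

28+3m+3m^2+m^3

Apply the Euclidean algorithm:
  -m^4-7m^3-15m^2-40m-112 = (1/3)(-3m^4-12m^3-18m^2-93m-84) + (-3m^3-9m^2-9m-84)
  -3m^4-12m^3-18m^2-93m-84 = (m+1)(-3m^3-9m^2-9m-84) + (0)
Last nonzero remainder: -3m^3-9m^2-9m-84. Dividing through by -3 gives the monic gcd m^3+3m^2+3m+28.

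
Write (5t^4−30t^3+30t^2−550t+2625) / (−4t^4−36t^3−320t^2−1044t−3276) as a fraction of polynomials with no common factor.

(−5t^2+50t−125)/(4t^2+20t+156)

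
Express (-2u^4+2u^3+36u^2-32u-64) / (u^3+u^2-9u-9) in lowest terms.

(-2u^3+4u^2+32u-64)/(u^2-9)

Apply the Euclidean algorithm:
  -2u^4+2u^3+36u^2-32u-64 = (-2u+4)(u^3+u^2-9u-9) + (14u^2-14u-28)
  u^3+u^2-9u-9 = ((1/14)u+1/7)(14u^2-14u-28) + (-5u-5)
  14u^2-14u-28 = (-(14/5)u+28/5)(-5u-5) + (0)
Last nonzero remainder: -5u-5. Dividing through by -5 gives the monic gcd u+1.
Cancel u+1 from numerator and denominator to get the reduced form.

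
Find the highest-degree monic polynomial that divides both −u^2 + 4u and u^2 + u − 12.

Apply the Euclidean algorithm:
  −u^2 + 4u = (−1)(u^2 + u − 12) + (5u − 12)
  u^2 + u − 12 = ((1/5)u + 17/25)(5u − 12) + (−96/25)
  5u − 12 = (−(125/96)u + 25/8)(−96/25) + (0)
The last nonzero remainder is the constant −96/25, so the polynomials are coprime and gcd = 1.

1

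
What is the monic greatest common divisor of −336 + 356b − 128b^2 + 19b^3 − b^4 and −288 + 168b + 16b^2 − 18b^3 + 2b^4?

Apply the Euclidean algorithm:
  −b^4 + 19b^3 − 128b^2 + 356b − 336 = (−1/2)(2b^4 − 18b^3 + 16b^2 + 168b − 288) + (10b^3 − 120b^2 + 440b − 480)
  2b^4 − 18b^3 + 16b^2 + 168b − 288 = ((1/5)b + 3/5)(10b^3 − 120b^2 + 440b − 480) + (0)
Last nonzero remainder: 10b^3 − 120b^2 + 440b − 480. Dividing through by 10 gives the monic gcd b^3 − 12b^2 + 44b − 48.

−48 + 44b − 12b^2 + b^3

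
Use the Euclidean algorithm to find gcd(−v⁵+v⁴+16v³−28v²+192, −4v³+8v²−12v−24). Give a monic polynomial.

By polynomial division,
  −v⁵+v⁴+16v³−28v²+192 = ((1/4)v²+(1/4)v−17/4)(−4v³+8v²−12v−24) + (15v²−45v+90)
  −4v³+8v²−12v−24 = (−(4/15)v−4/15)(15v²−45v+90) + (0)
Last nonzero remainder: 15v²−45v+90. Dividing through by 15 gives the monic gcd v²−3v+6.

v²−3v+6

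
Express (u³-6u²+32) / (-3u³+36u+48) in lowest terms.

(-u+4)/(3u+6)

Apply the Euclidean algorithm:
  u³-6u²+32 = (-1/3)(-3u³+36u+48) + (-6u²+12u+48)
  -3u³+36u+48 = ((1/2)u+1)(-6u²+12u+48) + (0)
Last nonzero remainder: -6u²+12u+48. Dividing through by -6 gives the monic gcd u²-2u-8.
Cancel u²-2u-8 from numerator and denominator to get the reduced form.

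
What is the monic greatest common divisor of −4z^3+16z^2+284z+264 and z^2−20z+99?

Euclidean algorithm in ℚ[z]:
  −4z^3+16z^2+284z+264 = (−4z−64)(z^2−20z+99) + (−600z+6600)
  z^2−20z+99 = (−(1/600)z+3/200)(−600z+6600) + (0)
Last nonzero remainder: −600z+6600. Dividing through by −600 gives the monic gcd z−11.

z−11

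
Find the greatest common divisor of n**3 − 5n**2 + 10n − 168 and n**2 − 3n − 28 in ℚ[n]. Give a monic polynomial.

n − 7

Repeated division with remainder:
  n**3 − 5n**2 + 10n − 168 = (n − 2)(n**2 − 3n − 28) + (32n − 224)
  n**2 − 3n − 28 = ((1/32)n + 1/8)(32n − 224) + (0)
Last nonzero remainder: 32n − 224. Dividing through by 32 gives the monic gcd n − 7.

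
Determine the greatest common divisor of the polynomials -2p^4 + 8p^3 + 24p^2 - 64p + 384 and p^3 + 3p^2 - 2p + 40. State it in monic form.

Repeated division with remainder:
  -2p^4 + 8p^3 + 24p^2 - 64p + 384 = (-2p + 14)(p^3 + 3p^2 - 2p + 40) + (-22p^2 + 44p - 176)
  p^3 + 3p^2 - 2p + 40 = (-(1/22)p - 5/22)(-22p^2 + 44p - 176) + (0)
Last nonzero remainder: -22p^2 + 44p - 176. Dividing through by -22 gives the monic gcd p^2 - 2p + 8.

p^2 - 2p + 8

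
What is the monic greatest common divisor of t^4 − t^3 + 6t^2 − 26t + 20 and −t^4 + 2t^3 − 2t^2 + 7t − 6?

t^2 − 3t + 2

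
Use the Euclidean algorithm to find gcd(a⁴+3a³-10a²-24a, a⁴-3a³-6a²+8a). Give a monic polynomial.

a²+2a

Repeated division with remainder:
  a⁴+3a³-10a²-24a = (a⁴-3a³-6a²+8a) + (6a³-4a²-32a)
  a⁴-3a³-6a²+8a = ((1/6)a-7/18)(6a³-4a²-32a) + (-(20/9)a²-(40/9)a)
  6a³-4a²-32a = (-(27/10)a+36/5)(-(20/9)a²-(40/9)a) + (0)
Last nonzero remainder: -(20/9)a²-(40/9)a. Dividing through by -20/9 gives the monic gcd a²+2a.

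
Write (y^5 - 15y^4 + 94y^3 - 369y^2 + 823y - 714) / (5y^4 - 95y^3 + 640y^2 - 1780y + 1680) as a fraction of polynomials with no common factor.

Repeated division with remainder:
  y^5 - 15y^4 + 94y^3 - 369y^2 + 823y - 714 = ((1/5)y + 4/5)(5y^4 - 95y^3 + 640y^2 - 1780y + 1680) + (42y^3 - 525y^2 + 1911y - 2058)
  5y^4 - 95y^3 + 640y^2 - 1780y + 1680 = ((5/42)y - 65/84)(42y^3 - 525y^2 + 1911y - 2058) + ((25/4)y^2 - (225/4)y + 175/2)
  42y^3 - 525y^2 + 1911y - 2058 = ((168/25)y - 588/25)((25/4)y^2 - (225/4)y + 175/2) + (0)
Last nonzero remainder: (25/4)y^2 - (225/4)y + 175/2. Dividing through by 25/4 gives the monic gcd y^2 - 9y + 14.
Cancel y^2 - 9y + 14 from numerator and denominator to get the reduced form.

(y^3 - 6y^2 + 26y - 51)/(5y^2 - 50y + 120)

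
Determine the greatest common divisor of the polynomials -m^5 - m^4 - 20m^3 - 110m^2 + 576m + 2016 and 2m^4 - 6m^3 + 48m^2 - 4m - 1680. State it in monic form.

m^3 + 2m^2 + 34m + 168

Apply the Euclidean algorithm:
  -m^5 - m^4 - 20m^3 - 110m^2 + 576m + 2016 = (-(1/2)m - 2)(2m^4 - 6m^3 + 48m^2 - 4m - 1680) + (-8m^3 - 16m^2 - 272m - 1344)
  2m^4 - 6m^3 + 48m^2 - 4m - 1680 = (-(1/4)m + 5/4)(-8m^3 - 16m^2 - 272m - 1344) + (0)
Last nonzero remainder: -8m^3 - 16m^2 - 272m - 1344. Dividing through by -8 gives the monic gcd m^3 + 2m^2 + 34m + 168.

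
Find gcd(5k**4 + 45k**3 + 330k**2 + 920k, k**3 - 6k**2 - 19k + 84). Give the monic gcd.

k + 4

Euclidean algorithm in ℚ[k]:
  5k**4 + 45k**3 + 330k**2 + 920k = (5k + 75)(k**3 - 6k**2 - 19k + 84) + (875k**2 + 1925k - 6300)
  k**3 - 6k**2 - 19k + 84 = ((1/875)k - 41/4375)(875k**2 + 1925k - 6300) + ((156/25)k + 624/25)
  875k**2 + 1925k - 6300 = ((21875/156)k - 13125/52)((156/25)k + 624/25) + (0)
Last nonzero remainder: (156/25)k + 624/25. Dividing through by 156/25 gives the monic gcd k + 4.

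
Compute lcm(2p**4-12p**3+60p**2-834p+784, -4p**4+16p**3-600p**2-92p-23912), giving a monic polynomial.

Repeated division with remainder:
  2p**4-12p**3+60p**2-834p+784 = (-1/2)(-4p**4+16p**3-600p**2-92p-23912) + (-4p**3-240p**2-880p-11172)
  -4p**4+16p**3-600p**2-92p-23912 = (p-64)(-4p**3-240p**2-880p-11172) + (-15080p**2-45240p-738920)
  -4p**3-240p**2-880p-11172 = ((1/3770)p+57/3770)(-15080p**2-45240p-738920) + (0)
Last nonzero remainder: -15080p**2-45240p-738920. Dividing through by -15080 gives the monic gcd p**2+3p+49.
Then lcm(f, g) = f·g / gcd(f, g); expanding and making the result monic gives the answer.

p**6-13p**5+194p**4-1359p**3+6971p**2-53618p+47824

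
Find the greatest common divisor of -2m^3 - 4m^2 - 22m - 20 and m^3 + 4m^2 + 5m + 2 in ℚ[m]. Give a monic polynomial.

m + 1

Apply the Euclidean algorithm:
  -2m^3 - 4m^2 - 22m - 20 = (-2)(m^3 + 4m^2 + 5m + 2) + (4m^2 - 12m - 16)
  m^3 + 4m^2 + 5m + 2 = ((1/4)m + 7/4)(4m^2 - 12m - 16) + (30m + 30)
  4m^2 - 12m - 16 = ((2/15)m - 8/15)(30m + 30) + (0)
Last nonzero remainder: 30m + 30. Dividing through by 30 gives the monic gcd m + 1.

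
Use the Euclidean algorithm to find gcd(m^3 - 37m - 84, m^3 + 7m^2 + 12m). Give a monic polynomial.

Repeated division with remainder:
  m^3 - 37m - 84 = (m^3 + 7m^2 + 12m) + (-7m^2 - 49m - 84)
  m^3 + 7m^2 + 12m = (-(1/7)m)(-7m^2 - 49m - 84) + (0)
Last nonzero remainder: -7m^2 - 49m - 84. Dividing through by -7 gives the monic gcd m^2 + 7m + 12.

m^2 + 7m + 12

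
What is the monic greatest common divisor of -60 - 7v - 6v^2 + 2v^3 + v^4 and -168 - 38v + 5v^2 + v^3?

By polynomial division,
  v^4 + 2v^3 - 6v^2 - 7v - 60 = (v - 3)(v^3 + 5v^2 - 38v - 168) + (47v^2 + 47v - 564)
  v^3 + 5v^2 - 38v - 168 = ((1/47)v + 4/47)(47v^2 + 47v - 564) + (-30v - 120)
  47v^2 + 47v - 564 = (-(47/30)v + 47/10)(-30v - 120) + (0)
Last nonzero remainder: -30v - 120. Dividing through by -30 gives the monic gcd v + 4.

4 + v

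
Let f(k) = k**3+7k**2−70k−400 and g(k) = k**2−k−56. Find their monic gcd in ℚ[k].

Repeated division with remainder:
  k**3+7k**2−70k−400 = (k+8)(k**2−k−56) + (−6k+48)
  k**2−k−56 = (−(1/6)k−7/6)(−6k+48) + (0)
Last nonzero remainder: −6k+48. Dividing through by −6 gives the monic gcd k−8.

k−8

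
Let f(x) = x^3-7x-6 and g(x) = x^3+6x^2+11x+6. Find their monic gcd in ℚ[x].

By polynomial division,
  x^3-7x-6 = (x^3+6x^2+11x+6) + (-6x^2-18x-12)
  x^3+6x^2+11x+6 = (-(1/6)x-1/2)(-6x^2-18x-12) + (0)
Last nonzero remainder: -6x^2-18x-12. Dividing through by -6 gives the monic gcd x^2+3x+2.

x^2+3x+2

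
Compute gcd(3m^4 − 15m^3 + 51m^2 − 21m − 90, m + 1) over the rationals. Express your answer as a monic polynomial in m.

Repeated division with remainder:
  3m^4 − 15m^3 + 51m^2 − 21m − 90 = (3m^3 − 18m^2 + 69m − 90)(m + 1) + (0)
The last nonzero remainder m + 1 is already monic.

m + 1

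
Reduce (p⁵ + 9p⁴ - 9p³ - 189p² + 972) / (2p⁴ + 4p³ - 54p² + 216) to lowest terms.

(p² + 9p + 18)/(2p + 4)

Euclidean algorithm in ℚ[p]:
  p⁵ + 9p⁴ - 9p³ - 189p² + 972 = ((1/2)p + 7/2)(2p⁴ + 4p³ - 54p² + 216) + (4p³ - 108p + 216)
  2p⁴ + 4p³ - 54p² + 216 = ((1/2)p + 1)(4p³ - 108p + 216) + (0)
Last nonzero remainder: 4p³ - 108p + 216. Dividing through by 4 gives the monic gcd p³ - 27p + 54.
Cancel p³ - 27p + 54 from numerator and denominator to get the reduced form.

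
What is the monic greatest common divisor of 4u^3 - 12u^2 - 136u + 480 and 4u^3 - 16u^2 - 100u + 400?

u^2 - 9u + 20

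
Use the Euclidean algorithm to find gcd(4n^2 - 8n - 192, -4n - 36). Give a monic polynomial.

1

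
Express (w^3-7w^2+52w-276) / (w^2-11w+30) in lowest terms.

Repeated division with remainder:
  w^3-7w^2+52w-276 = (w+4)(w^2-11w+30) + (66w-396)
  w^2-11w+30 = ((1/66)w-5/66)(66w-396) + (0)
Last nonzero remainder: 66w-396. Dividing through by 66 gives the monic gcd w-6.
Cancel w-6 from numerator and denominator to get the reduced form.

(w^2-w+46)/(w-5)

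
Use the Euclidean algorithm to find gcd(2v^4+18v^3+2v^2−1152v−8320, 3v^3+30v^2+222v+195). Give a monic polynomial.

v^2+9v+65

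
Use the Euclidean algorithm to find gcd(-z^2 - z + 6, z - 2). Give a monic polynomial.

Apply the Euclidean algorithm:
  -z^2 - z + 6 = (-z - 3)(z - 2) + (0)
The last nonzero remainder z - 2 is already monic.

z - 2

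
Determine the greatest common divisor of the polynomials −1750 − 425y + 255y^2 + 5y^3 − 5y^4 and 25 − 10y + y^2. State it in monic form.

By polynomial division,
  −5y^4 + 5y^3 + 255y^2 − 425y − 1750 = (−5y^2 − 45y − 70)(y^2 − 10y + 25) + (0)
The last nonzero remainder y^2 − 10y + 25 is already monic.

25 − 10y + y^2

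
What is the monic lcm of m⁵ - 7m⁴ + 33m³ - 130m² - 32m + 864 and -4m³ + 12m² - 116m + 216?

Repeated division with remainder:
  m⁵ - 7m⁴ + 33m³ - 130m² - 32m + 864 = (-(1/4)m² + m + 2)(-4m³ + 12m² - 116m + 216) + (16m² - 16m + 432)
  -4m³ + 12m² - 116m + 216 = (-(1/4)m + 1/2)(16m² - 16m + 432) + (0)
Last nonzero remainder: 16m² - 16m + 432. Dividing through by 16 gives the monic gcd m² - m + 27.
Then lcm(f, g) = f·g / gcd(f, g); expanding and making the result monic gives the answer.

m⁶ - 9m⁵ + 47m⁴ - 196m³ + 228m² + 928m - 1728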